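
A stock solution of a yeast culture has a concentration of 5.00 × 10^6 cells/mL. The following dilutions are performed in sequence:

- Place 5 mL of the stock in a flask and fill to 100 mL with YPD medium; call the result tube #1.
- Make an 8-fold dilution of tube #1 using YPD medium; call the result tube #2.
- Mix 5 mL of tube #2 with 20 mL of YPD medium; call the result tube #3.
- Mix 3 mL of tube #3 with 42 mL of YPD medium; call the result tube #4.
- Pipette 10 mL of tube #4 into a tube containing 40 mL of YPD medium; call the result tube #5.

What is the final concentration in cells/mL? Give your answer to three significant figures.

Step 1: 5 mL brought to 100 mL → factor 100/5 = 20
Step 2: 8-fold → factor 8
Step 3: 5 mL + 20 mL = 25 mL total → factor 25/5 = 5
Step 4: 3 mL + 42 mL = 45 mL total → factor 45/3 = 15
Step 5: 10 mL + 40 mL = 50 mL total → factor 50/10 = 5
Overall dilution factor = 20 × 8 × 5 × 15 × 5 = 60000
Final = 5.00 × 10^6 cells/mL / 60000 = 83.3 cells/mL

83.3 cells/mL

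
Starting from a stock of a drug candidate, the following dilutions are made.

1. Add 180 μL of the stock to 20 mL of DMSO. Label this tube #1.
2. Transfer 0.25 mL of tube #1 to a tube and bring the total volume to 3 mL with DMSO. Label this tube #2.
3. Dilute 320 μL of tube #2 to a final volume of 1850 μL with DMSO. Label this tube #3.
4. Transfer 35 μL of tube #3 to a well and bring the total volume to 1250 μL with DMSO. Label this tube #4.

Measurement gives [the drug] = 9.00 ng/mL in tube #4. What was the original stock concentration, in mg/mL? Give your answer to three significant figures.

2.50 mg/mL

Step 1: 180 μL + 20 mL = 20180 μL total → factor 20180/180 = 112.11
Step 2: 0.25 mL brought to 3 mL → factor 3/0.25 = 12
Step 3: 320 μL brought to 1850 μL → factor 1850/320 = 5.7812
Step 4: 35 μL brought to 1250 μL → factor 1250/35 = 35.714
Overall dilution factor = 112.11 × 12 × 5.7812 × 35.714 = 2.7778 × 10^5
Stock = 9.00 ng/mL × 2.7778 × 10^5 = 2.500 × 10^6 ng/mL = 2.50 mg/mL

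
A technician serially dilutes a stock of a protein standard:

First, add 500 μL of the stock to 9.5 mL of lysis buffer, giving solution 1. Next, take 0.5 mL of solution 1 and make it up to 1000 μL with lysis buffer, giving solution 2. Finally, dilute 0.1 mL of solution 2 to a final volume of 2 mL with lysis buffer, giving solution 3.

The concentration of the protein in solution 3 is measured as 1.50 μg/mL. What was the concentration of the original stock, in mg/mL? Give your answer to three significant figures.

Step 1: 500 μL + 9.5 mL = 10000 μL total → factor 10000/500 = 20
Step 2: 0.5 mL brought to 1000 μL → factor 1/0.5 = 2
Step 3: 0.1 mL brought to 2 mL → factor 2/0.1 = 20
Overall dilution factor = 20 × 2 × 20 = 800
Stock = 1.50 μg/mL × 800 = 1200 μg/mL = 1.20 mg/mL

1.20 mg/mL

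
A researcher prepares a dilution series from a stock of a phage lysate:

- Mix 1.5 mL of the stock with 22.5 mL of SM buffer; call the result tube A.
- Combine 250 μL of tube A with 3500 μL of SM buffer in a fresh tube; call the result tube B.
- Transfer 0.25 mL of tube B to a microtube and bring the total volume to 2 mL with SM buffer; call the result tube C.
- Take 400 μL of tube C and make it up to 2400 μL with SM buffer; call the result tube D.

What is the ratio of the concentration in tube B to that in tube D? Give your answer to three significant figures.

Step 1: 1.5 mL + 22.5 mL = 24 mL total → factor 24/1.5 = 16
Step 2: 250 μL + 3500 μL = 3750 μL total → factor 3750/250 = 15
Step 3: 0.25 mL brought to 2 mL → factor 2/0.25 = 8
Step 4: 400 μL brought to 2400 μL → factor 2400/400 = 6
Dilution factor to tube B = 240; to tube D = 11520
[tube B]/[tube D] = (factor to tube D)/(factor to tube B) = 11520/240 = 48.0

48.0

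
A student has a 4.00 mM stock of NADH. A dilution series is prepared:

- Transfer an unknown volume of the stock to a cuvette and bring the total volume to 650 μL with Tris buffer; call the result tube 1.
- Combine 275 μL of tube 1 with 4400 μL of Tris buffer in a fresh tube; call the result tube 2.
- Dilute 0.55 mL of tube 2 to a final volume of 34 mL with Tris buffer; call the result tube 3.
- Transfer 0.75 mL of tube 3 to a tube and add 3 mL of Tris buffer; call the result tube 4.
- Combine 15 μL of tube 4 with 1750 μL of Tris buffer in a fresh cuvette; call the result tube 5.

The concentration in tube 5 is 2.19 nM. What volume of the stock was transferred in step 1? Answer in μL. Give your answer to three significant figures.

220 μL

Step 1: v brought to 650 μL → factor = 650 μL/v
Step 2: 275 μL + 4400 μL = 4675 μL total → factor 4675/275 = 17
Step 3: 0.55 mL brought to 34 mL → factor 34/0.55 = 61.818
Step 4: 0.75 mL + 3 mL = 3.75 mL total → factor 3.75/0.75 = 5
Step 5: 15 μL + 1750 μL = 1765 μL total → factor 1765/15 = 117.67
Product of known-step factors = 6.1828 × 10^5
Overall factor = 4.00 mM / (2.19 nM) = 1.8265 × 10^6
Step-1 factor = 1.8265 × 10^6 / 6.1828 × 10^5 = 2.9541
v = 650 μL / 2.9541 = 220 μL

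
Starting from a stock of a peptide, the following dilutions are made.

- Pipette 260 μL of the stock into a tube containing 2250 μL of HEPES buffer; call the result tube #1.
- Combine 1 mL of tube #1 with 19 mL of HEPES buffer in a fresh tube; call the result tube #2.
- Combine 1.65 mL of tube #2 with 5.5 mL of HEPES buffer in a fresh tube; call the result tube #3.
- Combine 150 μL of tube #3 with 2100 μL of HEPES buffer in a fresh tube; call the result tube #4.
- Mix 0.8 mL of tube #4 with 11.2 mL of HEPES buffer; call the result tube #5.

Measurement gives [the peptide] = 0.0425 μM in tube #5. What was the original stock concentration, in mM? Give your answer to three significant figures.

8.00 mM

Step 1: 260 μL + 2250 μL = 2510 μL total → factor 2510/260 = 9.6538
Step 2: 1 mL + 19 mL = 20 mL total → factor 20/1 = 20
Step 3: 1.65 mL + 5.5 mL = 7.15 mL total → factor 7.15/1.65 = 4.3333
Step 4: 150 μL + 2100 μL = 2250 μL total → factor 2250/150 = 15
Step 5: 0.8 mL + 11.2 mL = 12 mL total → factor 12/0.8 = 15
Overall dilution factor = 9.6538 × 20 × 4.3333 × 15 × 15 = 1.8825 × 10^5
Stock = 0.0425 μM × 1.8825 × 10^5 = 8001 μM = 8.00 mM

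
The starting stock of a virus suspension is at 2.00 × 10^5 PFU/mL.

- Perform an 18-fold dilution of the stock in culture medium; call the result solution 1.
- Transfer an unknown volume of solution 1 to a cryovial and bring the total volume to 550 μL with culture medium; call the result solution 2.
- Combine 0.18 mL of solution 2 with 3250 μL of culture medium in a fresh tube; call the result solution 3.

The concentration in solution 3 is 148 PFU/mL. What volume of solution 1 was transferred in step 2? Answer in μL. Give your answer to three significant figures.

140 μL

Step 1: 18-fold → factor 18
Step 2: v brought to 550 μL → factor = 550 μL/v
Step 3: 0.18 mL + 3250 μL = 3.43 mL total → factor 3.43/0.18 = 19.056
Product of known-step factors = 343
Overall factor = 2.00 × 10^5 PFU/mL / (148 PFU/mL) = 1351.4
Step-2 factor = 1351.4 / 343 = 3.9398
v = 550 μL / 3.9398 = 140 μL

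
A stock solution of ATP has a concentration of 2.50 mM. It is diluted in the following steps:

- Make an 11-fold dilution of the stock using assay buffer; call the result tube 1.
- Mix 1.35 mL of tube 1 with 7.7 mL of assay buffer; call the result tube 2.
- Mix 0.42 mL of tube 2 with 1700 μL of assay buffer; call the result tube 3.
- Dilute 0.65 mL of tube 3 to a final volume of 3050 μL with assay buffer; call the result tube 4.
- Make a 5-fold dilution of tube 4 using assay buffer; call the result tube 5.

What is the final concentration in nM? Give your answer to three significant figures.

286 nM

Step 1: 11-fold → factor 11
Step 2: 1.35 mL + 7.7 mL = 9.05 mL total → factor 9.05/1.35 = 6.7037
Step 3: 0.42 mL + 1700 μL = 2.12 mL total → factor 2.12/0.42 = 5.0476
Step 4: 0.65 mL brought to 3050 μL → factor 3.05/0.65 = 4.6923
Step 5: 5-fold → factor 5
Overall dilution factor = 11 × 6.7037 × 5.0476 × 4.6923 × 5 = 8732.7
Final = 2.50 mM / 8732.7 = 0.0002863 mM = 286 nM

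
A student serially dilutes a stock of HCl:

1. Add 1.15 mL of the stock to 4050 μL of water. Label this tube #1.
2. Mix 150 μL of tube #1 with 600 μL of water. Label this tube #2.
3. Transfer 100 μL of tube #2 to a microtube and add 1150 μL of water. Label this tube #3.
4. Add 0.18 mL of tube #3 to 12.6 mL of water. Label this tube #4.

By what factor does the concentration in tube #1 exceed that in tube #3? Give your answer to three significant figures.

62.5

Step 1: 1.15 mL + 4050 μL = 5.2 mL total → factor 5.2/1.15 = 4.5217
Step 2: 150 μL + 600 μL = 750 μL total → factor 750/150 = 5
Step 3: 100 μL + 1150 μL = 1250 μL total → factor 1250/100 = 12.5
Dilution factor to tube #1 = 4.5217; to tube #3 = 282.61
[tube #1]/[tube #3] = (factor to tube #3)/(factor to tube #1) = 282.61/4.5217 = 62.5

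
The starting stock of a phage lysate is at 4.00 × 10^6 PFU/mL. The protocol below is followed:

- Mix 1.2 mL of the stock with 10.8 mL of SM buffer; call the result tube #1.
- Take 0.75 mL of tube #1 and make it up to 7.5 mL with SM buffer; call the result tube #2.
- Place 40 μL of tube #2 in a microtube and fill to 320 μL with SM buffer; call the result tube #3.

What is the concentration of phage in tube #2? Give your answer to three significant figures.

4.00 × 10^4 PFU/mL

Step 1: 1.2 mL + 10.8 mL = 12 mL total → factor 12/1.2 = 10
Step 2: 0.75 mL brought to 7.5 mL → factor 7.5/0.75 = 10
Dilution factor through tube #2 = 10 × 10 = 100
[tube #2] = 4.00 × 10^6 PFU/mL / 100 = 4.00 × 10^4 PFU/mL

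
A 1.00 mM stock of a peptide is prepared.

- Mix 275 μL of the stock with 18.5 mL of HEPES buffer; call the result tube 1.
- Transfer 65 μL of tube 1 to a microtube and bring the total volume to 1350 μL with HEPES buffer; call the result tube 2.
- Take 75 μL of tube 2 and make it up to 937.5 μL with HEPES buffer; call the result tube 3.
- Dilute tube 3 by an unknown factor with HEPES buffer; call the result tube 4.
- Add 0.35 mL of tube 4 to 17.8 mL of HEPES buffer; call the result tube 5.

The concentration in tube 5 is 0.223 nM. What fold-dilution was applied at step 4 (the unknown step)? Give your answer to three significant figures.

Step 1: 275 μL + 18.5 mL = 18775 μL total → factor 18775/275 = 68.273
Step 2: 65 μL brought to 1350 μL → factor 1350/65 = 20.769
Step 3: 75 μL brought to 937.5 μL → factor 937.5/75 = 12.5
Step 4: unknown factor x
Step 5: 0.35 mL + 17.8 mL = 18.15 mL total → factor 18.15/0.35 = 51.857
Product of known-step factors = 9.1915 × 10^5
Overall factor = 1.00 mM / (0.223 nM) = 4.4843 × 10^6
x = 4.4843 × 10^6 / 9.1915 × 10^5 = 4.88

4.88-fold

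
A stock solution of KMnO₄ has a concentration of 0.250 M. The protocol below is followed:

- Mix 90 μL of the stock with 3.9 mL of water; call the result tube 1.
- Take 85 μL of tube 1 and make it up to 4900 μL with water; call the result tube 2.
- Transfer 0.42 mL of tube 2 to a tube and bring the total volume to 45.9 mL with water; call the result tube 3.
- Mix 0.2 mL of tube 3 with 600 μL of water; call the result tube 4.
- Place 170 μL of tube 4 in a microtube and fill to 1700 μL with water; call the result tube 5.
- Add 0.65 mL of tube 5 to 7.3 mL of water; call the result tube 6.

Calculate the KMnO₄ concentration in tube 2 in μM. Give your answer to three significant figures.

Step 1: 90 μL + 3.9 mL = 3990 μL total → factor 3990/90 = 44.333
Step 2: 85 μL brought to 4900 μL → factor 4900/85 = 57.647
Dilution factor through tube 2 = 44.333 × 57.647 = 2555.7
[tube 2] = 0.250 M / 2555.7 = 9.782 × 10^-5 M = 97.8 μM

97.8 μM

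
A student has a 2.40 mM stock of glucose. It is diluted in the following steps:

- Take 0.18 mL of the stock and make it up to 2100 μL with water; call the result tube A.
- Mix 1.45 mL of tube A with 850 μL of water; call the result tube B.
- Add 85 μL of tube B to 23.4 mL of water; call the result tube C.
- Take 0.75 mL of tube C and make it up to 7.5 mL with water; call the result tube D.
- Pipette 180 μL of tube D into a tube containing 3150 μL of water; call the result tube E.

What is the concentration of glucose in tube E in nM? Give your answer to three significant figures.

2.54 nM

Step 1: 0.18 mL brought to 2100 μL → factor 2.1/0.18 = 11.667
Step 2: 1.45 mL + 850 μL = 2.3 mL total → factor 2.3/1.45 = 1.5862
Step 3: 85 μL + 23.4 mL = 23485 μL total → factor 23485/85 = 276.29
Step 4: 0.75 mL brought to 7.5 mL → factor 7.5/0.75 = 10
Step 5: 180 μL + 3150 μL = 3330 μL total → factor 3330/180 = 18.5
Overall dilution factor = 11.667 × 1.5862 × 276.29 × 10 × 18.5 = 9.4591 × 10^5
Final = 2.40 mM / 9.4591 × 10^5 = 2.537 × 10^-6 mM = 2.54 nM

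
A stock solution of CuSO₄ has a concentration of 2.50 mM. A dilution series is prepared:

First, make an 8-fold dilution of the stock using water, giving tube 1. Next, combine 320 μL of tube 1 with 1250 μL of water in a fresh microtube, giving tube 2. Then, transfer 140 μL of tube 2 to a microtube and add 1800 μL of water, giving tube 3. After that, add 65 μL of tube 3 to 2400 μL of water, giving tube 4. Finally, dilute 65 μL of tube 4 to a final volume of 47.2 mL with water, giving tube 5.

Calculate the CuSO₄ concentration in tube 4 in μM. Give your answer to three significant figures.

0.121 μM

Step 1: 8-fold → factor 8
Step 2: 320 μL + 1250 μL = 1570 μL total → factor 1570/320 = 4.9062
Step 3: 140 μL + 1800 μL = 1940 μL total → factor 1940/140 = 13.857
Step 4: 65 μL + 2400 μL = 2465 μL total → factor 2465/65 = 37.923
Dilution factor through tube 4 = 8 × 4.9062 × 13.857 × 37.923 = 20626
[tube 4] = 2.50 mM / 20626 = 0.0001212 mM = 0.121 μM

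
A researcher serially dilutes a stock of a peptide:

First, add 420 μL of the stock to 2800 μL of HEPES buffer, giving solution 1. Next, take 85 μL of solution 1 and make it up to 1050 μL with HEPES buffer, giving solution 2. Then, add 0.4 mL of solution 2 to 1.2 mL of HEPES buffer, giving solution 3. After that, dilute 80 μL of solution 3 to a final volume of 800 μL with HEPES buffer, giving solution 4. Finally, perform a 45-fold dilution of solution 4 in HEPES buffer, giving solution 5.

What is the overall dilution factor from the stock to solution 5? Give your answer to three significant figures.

Step 1: 420 μL + 2800 μL = 3220 μL total → factor 3220/420 = 7.6667
Step 2: 85 μL brought to 1050 μL → factor 1050/85 = 12.353
Step 3: 0.4 mL + 1.2 mL = 1.6 mL total → factor 1.6/0.4 = 4
Step 4: 80 μL brought to 800 μL → factor 800/80 = 10
Step 5: 45-fold → factor 45
Overall dilution factor = 7.6667 × 12.353 × 4 × 10 × 45 = 1.7047 × 10^5

1.70 × 10^5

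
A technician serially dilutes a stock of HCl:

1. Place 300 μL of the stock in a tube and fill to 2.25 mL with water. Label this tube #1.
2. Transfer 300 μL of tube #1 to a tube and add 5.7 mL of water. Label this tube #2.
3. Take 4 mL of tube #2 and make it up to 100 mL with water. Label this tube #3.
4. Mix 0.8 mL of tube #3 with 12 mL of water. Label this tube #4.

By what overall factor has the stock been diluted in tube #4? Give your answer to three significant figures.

6.00 × 10^4

Step 1: 300 μL brought to 2.25 mL → factor 2250/300 = 7.5
Step 2: 300 μL + 5.7 mL = 6000 μL total → factor 6000/300 = 20
Step 3: 4 mL brought to 100 mL → factor 100/4 = 25
Step 4: 0.8 mL + 12 mL = 12.8 mL total → factor 12.8/0.8 = 16
Overall dilution factor = 7.5 × 20 × 25 × 16 = 60000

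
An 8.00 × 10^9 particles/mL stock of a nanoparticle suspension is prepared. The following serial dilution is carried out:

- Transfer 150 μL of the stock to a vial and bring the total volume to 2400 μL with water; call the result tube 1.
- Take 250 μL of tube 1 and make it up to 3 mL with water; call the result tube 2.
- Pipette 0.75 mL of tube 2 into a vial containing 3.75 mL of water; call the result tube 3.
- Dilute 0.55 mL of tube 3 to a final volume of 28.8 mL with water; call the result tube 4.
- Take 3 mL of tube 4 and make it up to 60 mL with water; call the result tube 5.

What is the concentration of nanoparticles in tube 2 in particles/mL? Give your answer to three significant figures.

4.17 × 10^7 particles/mL

Step 1: 150 μL brought to 2400 μL → factor 2400/150 = 16
Step 2: 250 μL brought to 3 mL → factor 3000/250 = 12
Dilution factor through tube 2 = 16 × 12 = 192
[tube 2] = 8.00 × 10^9 particles/mL / 192 = 4.17 × 10^7 particles/mL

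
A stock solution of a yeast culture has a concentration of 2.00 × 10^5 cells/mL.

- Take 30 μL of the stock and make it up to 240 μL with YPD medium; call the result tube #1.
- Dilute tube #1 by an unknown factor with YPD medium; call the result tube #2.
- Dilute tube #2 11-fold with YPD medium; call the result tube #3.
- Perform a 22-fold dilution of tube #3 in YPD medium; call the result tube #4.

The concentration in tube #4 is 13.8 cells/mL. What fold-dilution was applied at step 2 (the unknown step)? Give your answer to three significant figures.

7.49-fold

Step 1: 30 μL brought to 240 μL → factor 240/30 = 8
Step 2: unknown factor x
Step 3: 11-fold → factor 11
Step 4: 22-fold → factor 22
Product of known-step factors = 1936
Overall factor = 2.00 × 10^5 cells/mL / (13.8 cells/mL) = 14493
x = 14493 / 1936 = 7.49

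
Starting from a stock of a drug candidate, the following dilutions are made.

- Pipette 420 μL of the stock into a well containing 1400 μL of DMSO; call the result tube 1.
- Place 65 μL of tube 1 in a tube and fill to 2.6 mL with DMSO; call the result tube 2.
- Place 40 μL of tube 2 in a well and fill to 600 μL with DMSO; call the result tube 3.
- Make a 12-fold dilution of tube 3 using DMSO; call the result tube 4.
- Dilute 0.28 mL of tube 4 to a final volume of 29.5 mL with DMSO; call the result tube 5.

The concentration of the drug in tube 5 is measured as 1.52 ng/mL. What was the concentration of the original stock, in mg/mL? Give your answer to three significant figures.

Step 1: 420 μL + 1400 μL = 1820 μL total → factor 1820/420 = 4.3333
Step 2: 65 μL brought to 2.6 mL → factor 2600/65 = 40
Step 3: 40 μL brought to 600 μL → factor 600/40 = 15
Step 4: 12-fold → factor 12
Step 5: 0.28 mL brought to 29.5 mL → factor 29.5/0.28 = 105.36
Overall dilution factor = 4.3333 × 40 × 15 × 12 × 105.36 = 3.2871 × 10^6
Stock = 1.52 ng/mL × 3.2871 × 10^6 = 4.996 × 10^6 ng/mL = 5.00 mg/mL

5.00 mg/mL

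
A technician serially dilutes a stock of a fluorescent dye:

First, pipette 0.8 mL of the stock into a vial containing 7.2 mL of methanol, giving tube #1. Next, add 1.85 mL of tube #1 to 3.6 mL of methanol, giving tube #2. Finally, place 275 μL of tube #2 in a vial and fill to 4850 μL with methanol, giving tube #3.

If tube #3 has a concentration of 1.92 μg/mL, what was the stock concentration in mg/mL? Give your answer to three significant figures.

Step 1: 0.8 mL + 7.2 mL = 8 mL total → factor 8/0.8 = 10
Step 2: 1.85 mL + 3.6 mL = 5.45 mL total → factor 5.45/1.85 = 2.9459
Step 3: 275 μL brought to 4850 μL → factor 4850/275 = 17.636
Overall dilution factor = 10 × 2.9459 × 17.636 = 519.56
Stock = 1.92 μg/mL × 519.56 = 997.6 μg/mL = 0.998 mg/mL

0.998 mg/mL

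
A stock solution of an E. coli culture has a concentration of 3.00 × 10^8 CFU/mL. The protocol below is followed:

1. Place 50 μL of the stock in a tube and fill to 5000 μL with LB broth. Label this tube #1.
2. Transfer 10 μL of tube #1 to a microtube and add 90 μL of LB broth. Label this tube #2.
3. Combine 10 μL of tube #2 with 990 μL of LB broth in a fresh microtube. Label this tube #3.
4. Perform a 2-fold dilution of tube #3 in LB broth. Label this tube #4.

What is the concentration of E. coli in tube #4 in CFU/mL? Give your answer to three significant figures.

1.50 × 10^3 CFU/mL

Step 1: 50 μL brought to 5000 μL → factor 5000/50 = 100
Step 2: 10 μL + 90 μL = 100 μL total → factor 100/10 = 10
Step 3: 10 μL + 990 μL = 1000 μL total → factor 1000/10 = 100
Step 4: 2-fold → factor 2
Overall dilution factor = 100 × 10 × 100 × 2 = 2 × 10^5
Final = 3.00 × 10^8 CFU/mL / 2 × 10^5 = 1.50 × 10^3 CFU/mL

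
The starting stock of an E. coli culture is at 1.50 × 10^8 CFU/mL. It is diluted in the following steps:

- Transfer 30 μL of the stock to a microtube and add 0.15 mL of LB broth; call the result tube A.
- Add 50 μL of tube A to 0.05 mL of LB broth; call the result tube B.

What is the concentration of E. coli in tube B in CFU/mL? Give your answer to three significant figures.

1.25 × 10^7 CFU/mL

Step 1: 30 μL + 0.15 mL = 180 μL total → factor 180/30 = 6
Step 2: 50 μL + 0.05 mL = 100 μL total → factor 100/50 = 2
Overall dilution factor = 6 × 2 = 12
Final = 1.50 × 10^8 CFU/mL / 12 = 1.25 × 10^7 CFU/mL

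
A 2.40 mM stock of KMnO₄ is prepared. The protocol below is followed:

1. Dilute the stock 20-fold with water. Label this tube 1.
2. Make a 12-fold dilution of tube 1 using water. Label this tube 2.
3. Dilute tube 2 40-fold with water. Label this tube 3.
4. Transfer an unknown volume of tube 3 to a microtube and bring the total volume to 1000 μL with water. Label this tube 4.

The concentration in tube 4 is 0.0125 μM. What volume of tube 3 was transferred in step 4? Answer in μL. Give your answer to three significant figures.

50.0 μL

Step 1: 20-fold → factor 20
Step 2: 12-fold → factor 12
Step 3: 40-fold → factor 40
Step 4: v brought to 1000 μL → factor = 1000 μL/v
Product of known-step factors = 9600
Overall factor = 2.40 mM / (0.0125 μM) = 1.92 × 10^5
Step-4 factor = 1.92 × 10^5 / 9600 = 20
v = 1000 μL / 20 = 50.0 μL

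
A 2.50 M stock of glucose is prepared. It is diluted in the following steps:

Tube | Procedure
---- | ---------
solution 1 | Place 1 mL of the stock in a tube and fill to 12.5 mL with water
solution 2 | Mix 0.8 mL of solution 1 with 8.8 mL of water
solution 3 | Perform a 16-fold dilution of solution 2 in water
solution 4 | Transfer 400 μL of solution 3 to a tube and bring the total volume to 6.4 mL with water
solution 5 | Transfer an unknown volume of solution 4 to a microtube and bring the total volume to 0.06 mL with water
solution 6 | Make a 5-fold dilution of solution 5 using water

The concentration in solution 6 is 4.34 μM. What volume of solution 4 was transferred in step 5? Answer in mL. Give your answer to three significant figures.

Step 1: 1 mL brought to 12.5 mL → factor 12.5/1 = 12.5
Step 2: 0.8 mL + 8.8 mL = 9.6 mL total → factor 9.6/0.8 = 12
Step 3: 16-fold → factor 16
Step 4: 400 μL brought to 6.4 mL → factor 6400/400 = 16
Step 5: v brought to 0.06 mL → factor = 0.06 mL/v
Step 6: 5-fold → factor 5
Product of known-step factors = 1.92 × 10^5
Overall factor = 2.50 M / (4.34 μM) = 5.7604 × 10^5
Step-5 factor = 5.7604 × 10^5 / 1.92 × 10^5 = 3.0002
v = 0.06 mL / 3.0002 = 0.0200 mL

0.0200 mL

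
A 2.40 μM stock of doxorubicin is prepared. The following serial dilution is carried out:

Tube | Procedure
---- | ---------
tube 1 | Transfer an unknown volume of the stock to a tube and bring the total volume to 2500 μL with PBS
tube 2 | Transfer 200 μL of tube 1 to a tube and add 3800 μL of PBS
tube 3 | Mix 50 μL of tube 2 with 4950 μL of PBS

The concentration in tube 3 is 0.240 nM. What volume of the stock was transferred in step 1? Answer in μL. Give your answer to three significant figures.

Step 1: v brought to 2500 μL → factor = 2500 μL/v
Step 2: 200 μL + 3800 μL = 4000 μL total → factor 4000/200 = 20
Step 3: 50 μL + 4950 μL = 5000 μL total → factor 5000/50 = 100
Product of known-step factors = 2000
Overall factor = 2.40 μM / (0.240 nM) = 10000
Step-1 factor = 10000 / 2000 = 5
v = 2500 μL / 5 = 500 μL

500 μL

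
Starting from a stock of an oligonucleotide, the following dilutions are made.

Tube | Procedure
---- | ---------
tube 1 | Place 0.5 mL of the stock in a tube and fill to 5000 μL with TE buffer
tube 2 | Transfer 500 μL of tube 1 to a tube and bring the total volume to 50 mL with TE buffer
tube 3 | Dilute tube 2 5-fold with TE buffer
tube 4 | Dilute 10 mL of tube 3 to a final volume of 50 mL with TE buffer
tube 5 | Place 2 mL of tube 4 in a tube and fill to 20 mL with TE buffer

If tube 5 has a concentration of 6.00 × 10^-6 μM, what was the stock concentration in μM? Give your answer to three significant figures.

1.50 μM

Step 1: 0.5 mL brought to 5000 μL → factor 5/0.5 = 10
Step 2: 500 μL brought to 50 mL → factor 50000/500 = 100
Step 3: 5-fold → factor 5
Step 4: 10 mL brought to 50 mL → factor 50/10 = 5
Step 5: 2 mL brought to 20 mL → factor 20/2 = 10
Overall dilution factor = 10 × 100 × 5 × 5 × 10 = 2.5 × 10^5
Stock = 6.00 × 10^-6 μM × 2.5 × 10^5 = 1.50 μM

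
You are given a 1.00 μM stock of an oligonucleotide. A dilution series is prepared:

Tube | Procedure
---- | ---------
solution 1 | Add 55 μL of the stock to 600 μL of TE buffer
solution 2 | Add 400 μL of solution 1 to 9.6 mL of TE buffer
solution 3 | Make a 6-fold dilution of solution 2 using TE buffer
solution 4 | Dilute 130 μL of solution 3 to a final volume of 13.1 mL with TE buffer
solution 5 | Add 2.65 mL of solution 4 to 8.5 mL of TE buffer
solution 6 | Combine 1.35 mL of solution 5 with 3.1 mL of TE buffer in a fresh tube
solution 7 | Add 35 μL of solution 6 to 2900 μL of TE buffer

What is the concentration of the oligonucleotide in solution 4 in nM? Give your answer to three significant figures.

Step 1: 55 μL + 600 μL = 655 μL total → factor 655/55 = 11.909
Step 2: 400 μL + 9.6 mL = 10000 μL total → factor 10000/400 = 25
Step 3: 6-fold → factor 6
Step 4: 130 μL brought to 13.1 mL → factor 13100/130 = 100.77
Dilution factor through solution 4 = 11.909 × 25 × 6 × 100.77 = 1.8001 × 10^5
[solution 4] = 1.00 μM / 1.8001 × 10^5 = 5.555 × 10^-6 μM = 0.00556 nM

0.00556 nM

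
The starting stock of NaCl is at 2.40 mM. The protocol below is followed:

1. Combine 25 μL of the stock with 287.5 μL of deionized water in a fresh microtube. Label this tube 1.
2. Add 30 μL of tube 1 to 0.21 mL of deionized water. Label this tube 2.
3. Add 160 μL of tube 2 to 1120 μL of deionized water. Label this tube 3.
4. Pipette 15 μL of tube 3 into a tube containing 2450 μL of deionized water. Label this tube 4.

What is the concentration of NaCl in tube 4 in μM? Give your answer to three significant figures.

Step 1: 25 μL + 287.5 μL = 312.5 μL total → factor 312.5/25 = 12.5
Step 2: 30 μL + 0.21 mL = 240 μL total → factor 240/30 = 8
Step 3: 160 μL + 1120 μL = 1280 μL total → factor 1280/160 = 8
Step 4: 15 μL + 2450 μL = 2465 μL total → factor 2465/15 = 164.33
Overall dilution factor = 12.5 × 8 × 8 × 164.33 = 1.3147 × 10^5
Final = 2.40 mM / 1.3147 × 10^5 = 1.826 × 10^-5 mM = 0.0183 μM

0.0183 μM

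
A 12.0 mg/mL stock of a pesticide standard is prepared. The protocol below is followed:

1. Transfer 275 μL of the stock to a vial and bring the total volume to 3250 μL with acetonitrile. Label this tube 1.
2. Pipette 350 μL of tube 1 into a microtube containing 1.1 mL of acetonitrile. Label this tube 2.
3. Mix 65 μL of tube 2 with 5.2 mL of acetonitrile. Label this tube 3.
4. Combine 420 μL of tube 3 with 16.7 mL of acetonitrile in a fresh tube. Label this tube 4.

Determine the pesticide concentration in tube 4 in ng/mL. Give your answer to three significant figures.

Step 1: 275 μL brought to 3250 μL → factor 3250/275 = 11.818
Step 2: 350 μL + 1.1 mL = 1450 μL total → factor 1450/350 = 4.1429
Step 3: 65 μL + 5.2 mL = 5265 μL total → factor 5265/65 = 81
Step 4: 420 μL + 16.7 mL = 17120 μL total → factor 17120/420 = 40.762
Overall dilution factor = 11.818 × 4.1429 × 81 × 40.762 = 1.6166 × 10^5
Final = 12.0 mg/mL / 1.6166 × 10^5 = 7.423 × 10^-5 mg/mL = 74.2 ng/mL

74.2 ng/mL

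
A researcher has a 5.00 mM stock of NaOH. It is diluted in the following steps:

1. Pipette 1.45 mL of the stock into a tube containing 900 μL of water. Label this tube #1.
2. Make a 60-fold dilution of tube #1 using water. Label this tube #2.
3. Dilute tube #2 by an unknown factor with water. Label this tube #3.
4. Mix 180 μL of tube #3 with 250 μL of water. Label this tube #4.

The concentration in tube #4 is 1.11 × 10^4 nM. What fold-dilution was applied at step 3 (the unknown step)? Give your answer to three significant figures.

1.94-fold

Step 1: 1.45 mL + 900 μL = 2.35 mL total → factor 2.35/1.45 = 1.6207
Step 2: 60-fold → factor 60
Step 3: unknown factor x
Step 4: 180 μL + 250 μL = 430 μL total → factor 430/180 = 2.3889
Product of known-step factors = 232.3
Overall factor = 5.00 mM / (1.11 × 10^4 nM) = 450.45
x = 450.45 / 232.3 = 1.94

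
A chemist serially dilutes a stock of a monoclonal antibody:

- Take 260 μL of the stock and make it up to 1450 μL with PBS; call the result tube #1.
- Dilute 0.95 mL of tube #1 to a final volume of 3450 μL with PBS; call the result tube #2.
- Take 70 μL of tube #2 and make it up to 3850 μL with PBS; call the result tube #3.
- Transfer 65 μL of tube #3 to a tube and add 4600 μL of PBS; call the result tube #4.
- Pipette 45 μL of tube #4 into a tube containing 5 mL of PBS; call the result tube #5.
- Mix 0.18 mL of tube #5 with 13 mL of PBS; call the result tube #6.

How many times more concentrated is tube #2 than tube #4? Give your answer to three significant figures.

3.95 × 10^3

Step 1: 260 μL brought to 1450 μL → factor 1450/260 = 5.5769
Step 2: 0.95 mL brought to 3450 μL → factor 3.45/0.95 = 3.6316
Step 3: 70 μL brought to 3850 μL → factor 3850/70 = 55
Step 4: 65 μL + 4600 μL = 4665 μL total → factor 4665/65 = 71.769
Dilution factor to tube #2 = 20.253; to tube #4 = 79945
[tube #2]/[tube #4] = (factor to tube #4)/(factor to tube #2) = 79945/20.253 = 3.95 × 10^3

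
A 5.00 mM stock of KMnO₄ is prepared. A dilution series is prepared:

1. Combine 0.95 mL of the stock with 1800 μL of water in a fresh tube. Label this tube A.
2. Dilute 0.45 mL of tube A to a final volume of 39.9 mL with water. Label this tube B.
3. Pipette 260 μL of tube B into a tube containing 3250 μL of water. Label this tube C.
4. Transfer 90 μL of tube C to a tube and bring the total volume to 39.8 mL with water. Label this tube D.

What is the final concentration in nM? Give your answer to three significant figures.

Step 1: 0.95 mL + 1800 μL = 2.75 mL total → factor 2.75/0.95 = 2.8947
Step 2: 0.45 mL brought to 39.9 mL → factor 39.9/0.45 = 88.667
Step 3: 260 μL + 3250 μL = 3510 μL total → factor 3510/260 = 13.5
Step 4: 90 μL brought to 39.8 mL → factor 39800/90 = 442.22
Overall dilution factor = 2.8947 × 88.667 × 13.5 × 442.22 = 1.5323 × 10^6
Final = 5.00 mM / 1.5323 × 10^6 = 3.263 × 10^-6 mM = 3.26 nM

3.26 nM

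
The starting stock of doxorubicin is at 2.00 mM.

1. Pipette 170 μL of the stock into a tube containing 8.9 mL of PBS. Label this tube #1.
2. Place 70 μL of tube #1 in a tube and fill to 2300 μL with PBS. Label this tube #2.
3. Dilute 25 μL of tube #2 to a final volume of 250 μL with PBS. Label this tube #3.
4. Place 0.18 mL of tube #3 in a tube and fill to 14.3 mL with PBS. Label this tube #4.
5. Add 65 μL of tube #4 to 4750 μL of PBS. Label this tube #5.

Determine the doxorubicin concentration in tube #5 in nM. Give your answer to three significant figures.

Step 1: 170 μL + 8.9 mL = 9070 μL total → factor 9070/170 = 53.353
Step 2: 70 μL brought to 2300 μL → factor 2300/70 = 32.857
Step 3: 25 μL brought to 250 μL → factor 250/25 = 10
Step 4: 0.18 mL brought to 14.3 mL → factor 14.3/0.18 = 79.444
Step 5: 65 μL + 4750 μL = 4815 μL total → factor 4815/65 = 74.077
Overall dilution factor = 53.353 × 32.857 × 10 × 79.444 × 74.077 = 1.0317 × 10^8
Final = 2.00 mM / 1.0317 × 10^8 = 1.939 × 10^-8 mM = 0.0194 nM

0.0194 nM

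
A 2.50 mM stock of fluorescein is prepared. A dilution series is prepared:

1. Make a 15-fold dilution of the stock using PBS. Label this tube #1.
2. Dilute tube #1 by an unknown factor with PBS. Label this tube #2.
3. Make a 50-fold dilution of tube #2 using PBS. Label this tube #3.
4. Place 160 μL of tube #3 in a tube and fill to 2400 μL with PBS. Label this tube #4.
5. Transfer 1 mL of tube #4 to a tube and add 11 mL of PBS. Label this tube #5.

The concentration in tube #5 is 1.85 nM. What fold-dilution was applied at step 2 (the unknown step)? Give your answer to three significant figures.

10.0-fold

Step 1: 15-fold → factor 15
Step 2: unknown factor x
Step 3: 50-fold → factor 50
Step 4: 160 μL brought to 2400 μL → factor 2400/160 = 15
Step 5: 1 mL + 11 mL = 12 mL total → factor 12/1 = 12
Product of known-step factors = 1.35 × 10^5
Overall factor = 2.50 mM / (1.85 nM) = 1.3514 × 10^6
x = 1.3514 × 10^6 / 1.35 × 10^5 = 10.0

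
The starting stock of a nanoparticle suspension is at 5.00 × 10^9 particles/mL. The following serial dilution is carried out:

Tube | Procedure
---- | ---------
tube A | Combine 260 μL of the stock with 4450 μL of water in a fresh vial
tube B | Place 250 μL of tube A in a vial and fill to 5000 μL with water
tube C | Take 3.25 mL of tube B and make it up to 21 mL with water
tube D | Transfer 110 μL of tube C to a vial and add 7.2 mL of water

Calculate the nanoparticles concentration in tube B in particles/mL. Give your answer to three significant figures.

1.38 × 10^7 particles/mL

Step 1: 260 μL + 4450 μL = 4710 μL total → factor 4710/260 = 18.115
Step 2: 250 μL brought to 5000 μL → factor 5000/250 = 20
Dilution factor through tube B = 18.115 × 20 = 362.31
[tube B] = 5.00 × 10^9 particles/mL / 362.31 = 1.38 × 10^7 particles/mL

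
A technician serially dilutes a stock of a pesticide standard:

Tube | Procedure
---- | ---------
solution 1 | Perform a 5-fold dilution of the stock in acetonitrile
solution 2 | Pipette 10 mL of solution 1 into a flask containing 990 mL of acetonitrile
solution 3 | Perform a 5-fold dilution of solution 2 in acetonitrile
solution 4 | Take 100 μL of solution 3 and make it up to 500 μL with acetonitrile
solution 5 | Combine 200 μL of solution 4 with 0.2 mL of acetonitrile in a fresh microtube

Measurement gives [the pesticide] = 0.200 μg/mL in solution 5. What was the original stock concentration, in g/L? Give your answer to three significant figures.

5.00 g/L

Step 1: 5-fold → factor 5
Step 2: 10 mL + 990 mL = 1000 mL total → factor 1000/10 = 100
Step 3: 5-fold → factor 5
Step 4: 100 μL brought to 500 μL → factor 500/100 = 5
Step 5: 200 μL + 0.2 mL = 400 μL total → factor 400/200 = 2
Overall dilution factor = 5 × 100 × 5 × 5 × 2 = 25000
Stock = 0.200 μg/mL × 25000 = 5000 μg/mL = 5.00 g/L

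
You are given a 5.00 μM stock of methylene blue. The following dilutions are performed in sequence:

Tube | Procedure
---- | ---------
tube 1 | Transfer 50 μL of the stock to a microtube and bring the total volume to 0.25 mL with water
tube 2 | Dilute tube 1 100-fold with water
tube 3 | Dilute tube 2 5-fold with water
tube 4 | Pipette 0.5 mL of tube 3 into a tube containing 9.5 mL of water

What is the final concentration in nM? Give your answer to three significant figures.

Step 1: 50 μL brought to 0.25 mL → factor 250/50 = 5
Step 2: 100-fold → factor 100
Step 3: 5-fold → factor 5
Step 4: 0.5 mL + 9.5 mL = 10 mL total → factor 10/0.5 = 20
Overall dilution factor = 5 × 100 × 5 × 20 = 50000
Final = 5.00 μM / 50000 = 0.0001000 μM = 0.100 nM

0.100 nM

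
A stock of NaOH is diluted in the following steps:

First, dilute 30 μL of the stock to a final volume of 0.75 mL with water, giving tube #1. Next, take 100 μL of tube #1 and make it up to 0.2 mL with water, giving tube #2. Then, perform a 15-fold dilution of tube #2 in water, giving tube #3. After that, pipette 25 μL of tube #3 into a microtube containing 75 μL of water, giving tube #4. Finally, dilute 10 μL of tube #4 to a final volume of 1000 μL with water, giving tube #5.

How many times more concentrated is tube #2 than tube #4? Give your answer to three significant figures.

60.0

Step 1: 30 μL brought to 0.75 mL → factor 750/30 = 25
Step 2: 100 μL brought to 0.2 mL → factor 200/100 = 2
Step 3: 15-fold → factor 15
Step 4: 25 μL + 75 μL = 100 μL total → factor 100/25 = 4
Dilution factor to tube #2 = 50; to tube #4 = 3000
[tube #2]/[tube #4] = (factor to tube #4)/(factor to tube #2) = 3000/50 = 60.0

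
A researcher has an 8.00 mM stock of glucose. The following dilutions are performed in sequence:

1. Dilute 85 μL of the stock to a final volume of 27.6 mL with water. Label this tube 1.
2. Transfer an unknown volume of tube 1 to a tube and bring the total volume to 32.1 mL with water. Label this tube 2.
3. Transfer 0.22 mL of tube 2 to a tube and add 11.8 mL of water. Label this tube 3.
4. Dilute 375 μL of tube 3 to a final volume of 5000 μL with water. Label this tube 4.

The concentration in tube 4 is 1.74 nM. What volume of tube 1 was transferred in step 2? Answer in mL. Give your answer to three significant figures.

1.65 mL

Step 1: 85 μL brought to 27.6 mL → factor 27600/85 = 324.71
Step 2: v brought to 32.1 mL → factor = 32.1 mL/v
Step 3: 0.22 mL + 11.8 mL = 12.02 mL total → factor 12.02/0.22 = 54.636
Step 4: 375 μL brought to 5000 μL → factor 5000/375 = 13.333
Product of known-step factors = 2.3654 × 10^5
Overall factor = 8.00 mM / (1.74 nM) = 4.5977 × 10^6
Step-2 factor = 4.5977 × 10^6 / 2.3654 × 10^5 = 19.437
v = 32.1 mL / 19.437 = 1.65 mL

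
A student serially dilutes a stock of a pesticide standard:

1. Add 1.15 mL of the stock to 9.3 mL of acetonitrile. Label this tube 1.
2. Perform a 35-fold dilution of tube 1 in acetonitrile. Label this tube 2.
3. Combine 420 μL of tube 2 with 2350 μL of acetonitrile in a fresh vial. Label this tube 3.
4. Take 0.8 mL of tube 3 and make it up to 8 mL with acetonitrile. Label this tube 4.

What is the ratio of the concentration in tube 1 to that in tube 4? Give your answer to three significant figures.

2.31 × 10^3

Step 1: 1.15 mL + 9.3 mL = 10.45 mL total → factor 10.45/1.15 = 9.087
Step 2: 35-fold → factor 35
Step 3: 420 μL + 2350 μL = 2770 μL total → factor 2770/420 = 6.5952
Step 4: 0.8 mL brought to 8 mL → factor 8/0.8 = 10
Dilution factor to tube 1 = 9.087; to tube 4 = 20976
[tube 1]/[tube 4] = (factor to tube 4)/(factor to tube 1) = 20976/9.087 = 2.31 × 10^3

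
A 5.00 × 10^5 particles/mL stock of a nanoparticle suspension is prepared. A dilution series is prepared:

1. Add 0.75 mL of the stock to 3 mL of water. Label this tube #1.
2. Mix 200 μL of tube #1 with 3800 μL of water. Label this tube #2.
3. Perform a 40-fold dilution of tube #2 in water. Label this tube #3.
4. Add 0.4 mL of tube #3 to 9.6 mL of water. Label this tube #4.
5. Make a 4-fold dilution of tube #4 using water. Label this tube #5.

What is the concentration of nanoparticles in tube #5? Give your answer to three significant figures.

1.25 particles/mL

Step 1: 0.75 mL + 3 mL = 3.75 mL total → factor 3.75/0.75 = 5
Step 2: 200 μL + 3800 μL = 4000 μL total → factor 4000/200 = 20
Step 3: 40-fold → factor 40
Step 4: 0.4 mL + 9.6 mL = 10 mL total → factor 10/0.4 = 25
Step 5: 4-fold → factor 4
Overall dilution factor = 5 × 20 × 40 × 25 × 4 = 4 × 10^5
Final = 5.00 × 10^5 particles/mL / 4 × 10^5 = 1.25 particles/mL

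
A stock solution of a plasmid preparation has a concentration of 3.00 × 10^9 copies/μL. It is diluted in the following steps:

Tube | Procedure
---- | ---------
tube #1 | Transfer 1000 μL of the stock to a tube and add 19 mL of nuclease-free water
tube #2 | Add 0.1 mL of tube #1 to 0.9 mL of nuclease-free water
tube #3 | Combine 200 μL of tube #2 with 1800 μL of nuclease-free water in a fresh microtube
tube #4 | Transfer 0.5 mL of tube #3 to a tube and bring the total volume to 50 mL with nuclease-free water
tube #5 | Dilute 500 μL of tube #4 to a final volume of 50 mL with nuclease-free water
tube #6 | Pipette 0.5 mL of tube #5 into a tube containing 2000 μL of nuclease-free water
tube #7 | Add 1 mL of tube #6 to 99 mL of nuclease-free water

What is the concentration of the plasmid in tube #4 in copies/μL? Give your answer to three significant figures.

1.50 × 10^4 copies/μL

Step 1: 1000 μL + 19 mL = 20000 μL total → factor 20000/1000 = 20
Step 2: 0.1 mL + 0.9 mL = 1 mL total → factor 1/0.1 = 10
Step 3: 200 μL + 1800 μL = 2000 μL total → factor 2000/200 = 10
Step 4: 0.5 mL brought to 50 mL → factor 50/0.5 = 100
Dilution factor through tube #4 = 20 × 10 × 10 × 100 = 2 × 10^5
[tube #4] = 3.00 × 10^9 copies/μL / 2 × 10^5 = 1.50 × 10^4 copies/μL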